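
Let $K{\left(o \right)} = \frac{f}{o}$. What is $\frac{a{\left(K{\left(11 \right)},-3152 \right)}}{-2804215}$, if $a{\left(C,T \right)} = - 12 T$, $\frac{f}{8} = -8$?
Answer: $- \frac{37824}{2804215} \approx -0.013488$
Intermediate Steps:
$f = -64$ ($f = 8 \left(-8\right) = -64$)
$K{\left(o \right)} = - \frac{64}{o}$
$\frac{a{\left(K{\left(11 \right)},-3152 \right)}}{-2804215} = \frac{\left(-12\right) \left(-3152\right)}{-2804215} = 37824 \left(- \frac{1}{2804215}\right) = - \frac{37824}{2804215}$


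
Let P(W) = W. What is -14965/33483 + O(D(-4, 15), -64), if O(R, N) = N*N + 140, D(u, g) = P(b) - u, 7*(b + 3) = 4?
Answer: 141819023/33483 ≈ 4235.6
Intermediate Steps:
b = -17/7 (b = -3 + (⅐)*4 = -3 + 4/7 = -17/7 ≈ -2.4286)
D(u, g) = -17/7 - u
O(R, N) = 140 + N² (O(R, N) = N² + 140 = 140 + N²)
-14965/33483 + O(D(-4, 15), -64) = -14965/33483 + (140 + (-64)²) = -14965*1/33483 + (140 + 4096) = -14965/33483 + 4236 = 141819023/33483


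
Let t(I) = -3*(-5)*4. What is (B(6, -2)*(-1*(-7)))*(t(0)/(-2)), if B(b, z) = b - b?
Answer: 0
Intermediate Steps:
t(I) = 60 (t(I) = 15*4 = 60)
B(b, z) = 0
(B(6, -2)*(-1*(-7)))*(t(0)/(-2)) = (0*(-1*(-7)))*(60/(-2)) = (0*7)*(60*(-1/2)) = 0*(-30) = 0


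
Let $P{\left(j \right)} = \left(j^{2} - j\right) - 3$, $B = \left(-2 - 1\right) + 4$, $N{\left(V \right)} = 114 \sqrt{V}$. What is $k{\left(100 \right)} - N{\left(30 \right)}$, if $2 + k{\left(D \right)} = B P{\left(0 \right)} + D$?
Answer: $95 - 114 \sqrt{30} \approx -529.4$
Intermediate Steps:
$B = 1$ ($B = -3 + 4 = 1$)
$P{\left(j \right)} = -3 + j^{2} - j$
$k{\left(D \right)} = -5 + D$ ($k{\left(D \right)} = -2 + \left(1 \left(-3 + 0^{2} - 0\right) + D\right) = -2 + \left(1 \left(-3 + 0 + 0\right) + D\right) = -2 + \left(1 \left(-3\right) + D\right) = -2 + \left(-3 + D\right) = -5 + D$)
$k{\left(100 \right)} - N{\left(30 \right)} = \left(-5 + 100\right) - 114 \sqrt{30} = 95 - 114 \sqrt{30}$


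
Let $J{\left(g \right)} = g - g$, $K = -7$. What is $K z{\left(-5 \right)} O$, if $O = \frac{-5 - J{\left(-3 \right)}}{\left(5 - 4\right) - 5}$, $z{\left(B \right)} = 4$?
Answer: $-35$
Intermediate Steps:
$J{\left(g \right)} = 0$
$O = \frac{5}{4}$ ($O = \frac{-5 - 0}{\left(5 - 4\right) - 5} = \frac{-5 + 0}{\left(5 - 4\right) - 5} = - \frac{5}{1 - 5} = - \frac{5}{-4} = \left(-5\right) \left(- \frac{1}{4}\right) = \frac{5}{4} \approx 1.25$)
$K z{\left(-5 \right)} O = \left(-7\right) 4 \cdot \frac{5}{4} = \left(-28\right) \frac{5}{4} = -35$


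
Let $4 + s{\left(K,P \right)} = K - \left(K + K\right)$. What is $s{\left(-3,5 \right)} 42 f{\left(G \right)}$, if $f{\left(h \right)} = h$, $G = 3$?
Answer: $-126$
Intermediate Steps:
$s{\left(K,P \right)} = -4 - K$ ($s{\left(K,P \right)} = -4 + \left(K - \left(K + K\right)\right) = -4 + \left(K - 2 K\right) = -4 - K$)
$s{\left(-3,5 \right)} 42 f{\left(G \right)} = \left(-4 - -3\right) 42 \cdot 3 = \left(-4 + 3\right) 42 \cdot 3 = \left(-1\right) 42 \cdot 3 = \left(-42\right) 3 = -126$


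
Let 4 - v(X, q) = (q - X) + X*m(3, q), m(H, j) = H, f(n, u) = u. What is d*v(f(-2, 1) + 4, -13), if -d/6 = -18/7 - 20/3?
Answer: 388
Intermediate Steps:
v(X, q) = 4 - q - 2*X (v(X, q) = 4 - ((q - X) + X*3) = 4 - ((q - X) + 3*X) = 4 - (q + 2*X) = 4 + (-q - 2*X) = 4 - q - 2*X)
d = 388/7 (d = -6*(-18/7 - 20/3) = -6*(-194/21) = 388/7 ≈ 55.429)
d*v(f(-2, 1) + 4, -13) = 388*(4 - 1*(-13) - 2*(1 + 4))/7 = 388*(4 + 13 - 2*5)/7 = 388*(4 + 13 - 10)/7 = (388/7)*7 = 388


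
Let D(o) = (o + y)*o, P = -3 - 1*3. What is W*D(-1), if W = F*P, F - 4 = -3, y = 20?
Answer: 114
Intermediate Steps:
P = -6 (P = -3 - 3 = -6)
F = 1 (F = 4 - 3 = 1)
D(o) = o*(20 + o) (D(o) = (o + 20)*o = (20 + o)*o = o*(20 + o))
W = -6 (W = 1*(-6) = -6)
W*D(-1) = -(-6)*(20 - 1) = -(-6)*19 = -6*(-19) = 114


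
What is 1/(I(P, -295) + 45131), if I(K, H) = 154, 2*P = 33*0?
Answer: 1/45285 ≈ 2.2082e-5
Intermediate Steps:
P = 0 (P = (33*0)/2 = (½)*0 = 0)
1/(I(P, -295) + 45131) = 1/(154 + 45131) = 1/45285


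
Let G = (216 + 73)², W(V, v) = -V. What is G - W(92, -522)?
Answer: 83613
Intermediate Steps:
G = 83521 (G = 289² = 83521)
G - W(92, -522) = 83521 - (-1)*92 = 83521 - 1*(-92) = 83521 + 92 = 83613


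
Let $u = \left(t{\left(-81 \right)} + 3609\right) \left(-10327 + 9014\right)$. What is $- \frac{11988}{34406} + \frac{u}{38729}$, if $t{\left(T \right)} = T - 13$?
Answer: $- \frac{79627341211}{666254987} \approx -119.51$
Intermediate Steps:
$t{\left(T \right)} = -13 + T$ ($t{\left(T \right)} = T - 13 = -13 + T$)
$u = -4615195$ ($u = \left(\left(-13 - 81\right) + 3609\right) \left(-10327 + 9014\right) = \left(-94 + 3609\right) \left(-1313\right) = 3515 \left(-1313\right) = -4615195$)
$- \frac{11988}{34406} + \frac{u}{38729} = - \frac{11988}{34406} - \frac{4615195}{38729} = \left(-11988\right) \frac{1}{34406} - \frac{4615195}{38729} = - \frac{5994}{17203} - \frac{4615195}{38729} = - \frac{79627341211}{666254987}$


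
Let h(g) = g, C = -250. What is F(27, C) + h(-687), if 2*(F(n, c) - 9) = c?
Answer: -803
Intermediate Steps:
F(n, c) = 9 + c/2
F(27, C) + h(-687) = (9 + (½)*(-250)) - 687 = (9 - 125) - 687 = -116 - 687 = -803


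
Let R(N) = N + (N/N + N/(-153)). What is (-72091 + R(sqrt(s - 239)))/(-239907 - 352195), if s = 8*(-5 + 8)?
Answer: 36045/296051 - 76*I*sqrt(215)/45295803 ≈ 0.12175 - 2.4602e-5*I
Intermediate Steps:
s = 24 (s = 8*3 = 24)
R(N) = 1 + 152*N/153 (R(N) = N + (1 + N*(-1/153)) = N + (1 - N/153) = 1 + 152*N/153)
(-72091 + R(sqrt(s - 239)))/(-239907 - 352195) = (-72091 + (1 + 152*sqrt(24 - 239)/153))/(-239907 - 352195) = (-72091 + (1 + 152*sqrt(-215)/153))/(-592102) = (-72091 + (1 + 152*(I*sqrt(215))/153))*(-1/592102) = (-72091 + (1 + 152*I*sqrt(215)/153))*(-1/592102) = (-72090 + 152*I*sqrt(215)/153)*(-1/592102) = 36045/296051 - 76*I*sqrt(215)/45295803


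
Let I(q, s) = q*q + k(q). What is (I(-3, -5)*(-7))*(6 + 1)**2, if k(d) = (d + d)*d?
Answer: -9261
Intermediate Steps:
k(d) = 2*d**2 (k(d) = (2*d)*d = 2*d**2)
I(q, s) = 3*q**2 (I(q, s) = q*q + 2*q**2 = q**2 + 2*q**2 = 3*q**2)
(I(-3, -5)*(-7))*(6 + 1)**2 = ((3*(-3)**2)*(-7))*(6 + 1)**2 = ((3*9)*(-7))*7**2 = (27*(-7))*49 = -189*49 = -9261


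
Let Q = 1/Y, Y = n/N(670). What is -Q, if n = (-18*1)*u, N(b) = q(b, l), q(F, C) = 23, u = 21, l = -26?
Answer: 23/378 ≈ 0.060847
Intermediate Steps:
N(b) = 23
n = -378 (n = -18*1*21 = -18*21 = -378)
Y = -378/23 ≈ -16.435
Q = -23/378 (Q = 1/(-378/23) = -23/378 ≈ -0.060847)
-Q = -1*(-23/378) = 23/378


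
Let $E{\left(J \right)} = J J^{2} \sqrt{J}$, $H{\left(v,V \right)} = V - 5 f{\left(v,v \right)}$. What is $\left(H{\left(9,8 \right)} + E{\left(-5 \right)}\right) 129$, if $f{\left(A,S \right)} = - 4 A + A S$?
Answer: $-27993 - 16125 i \sqrt{5} \approx -27993.0 - 36057.0 i$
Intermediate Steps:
$H{\left(v,V \right)} = V - 5 v \left(-4 + v\right)$
$E{\left(J \right)} = J^{\frac{7}{2}}$ ($E{\left(J \right)} = J^{3} \sqrt{J} = J^{\frac{7}{2}}$)
$\left(H{\left(9,8 \right)} + E{\left(-5 \right)}\right) 129 = \left(\left(8 - 45 \left(-4 + 9\right)\right) + \left(-5\right)^{\frac{7}{2}}\right) 129 = \left(\left(8 - 45 \cdot 5\right) - 125 i \sqrt{5}\right) 129 = \left(\left(8 - 225\right) - 125 i \sqrt{5}\right) 129 = \left(-217 - 125 i \sqrt{5}\right) 129 = -27993 - 16125 i \sqrt{5}$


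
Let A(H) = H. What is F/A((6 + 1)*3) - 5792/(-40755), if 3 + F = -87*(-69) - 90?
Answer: 80327894/285285 ≈ 281.57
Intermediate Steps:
F = 5910 (F = -3 + (-87*(-69) - 90) = -3 + (6003 - 90) = -3 + 5913 = 5910)
F/A((6 + 1)*3) - 5792/(-40755) = 5910/(((6 + 1)*3)) - 5792/(-40755) = 5910/((7*3)) - 5792*(-1/40755) = 5910/21 + 5792/40755 = 5910*(1/21) + 5792/40755 = 1970/7 + 5792/40755 = 80327894/285285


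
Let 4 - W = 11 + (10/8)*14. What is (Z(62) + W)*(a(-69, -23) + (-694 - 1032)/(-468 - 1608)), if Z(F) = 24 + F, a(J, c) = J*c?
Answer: 67574929/692 ≈ 97652.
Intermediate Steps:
W = -49/2 (W = 4 - (11 + (10/8)*14) = 4 - (11 + (10*(⅛))*14) = 4 - (11 + (5/4)*14) = 4 - (11 + 35/2) = 4 - 1*57/2 = 4 - 57/2 = -49/2 ≈ -24.500)
(Z(62) + W)*(a(-69, -23) + (-694 - 1032)/(-468 - 1608)) = ((24 + 62) - 49/2)*(-69*(-23) + (-694 - 1032)/(-468 - 1608)) = (86 - 49/2)*(1587 - 1726/(-2076)) = 123*(1587 - 1726*(-1/2076))/2 = 123*(1587 + 863/1038)/2 = (123/2)*(1648169/1038) = 67574929/692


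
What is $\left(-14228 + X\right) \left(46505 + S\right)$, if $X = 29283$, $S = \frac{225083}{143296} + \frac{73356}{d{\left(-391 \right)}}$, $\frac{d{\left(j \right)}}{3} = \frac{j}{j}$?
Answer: $\frac{153080434689525}{143296} \approx 1.0683 \cdot 10^{9}$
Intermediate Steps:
$d{\left(j \right)} = 3$ ($d{\left(j \right)} = 3 \frac{j}{j} = 3 \cdot 1 = 3$)
$S = \frac{3504098875}{143296}$ ($S = \frac{225083}{143296} + \frac{73356}{3} = 225083 \cdot \frac{1}{143296} + 73356 \cdot \frac{1}{3} = \frac{225083}{143296} + 24452 = \frac{3504098875}{143296} \approx 24454.0$)
$\left(-14228 + X\right) \left(46505 + S\right) = \left(-14228 + 29283\right) \left(46505 + \frac{3504098875}{143296}\right) = 15055 \cdot \frac{10168079355}{143296} = \frac{153080434689525}{143296}$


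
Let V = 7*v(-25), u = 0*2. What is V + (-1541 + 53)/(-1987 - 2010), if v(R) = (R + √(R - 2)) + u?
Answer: -697987/3997 + 21*I*√3 ≈ -174.63 + 36.373*I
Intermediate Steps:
u = 0
v(R) = R + √(-2 + R) (v(R) = (R + √(R - 2)) + 0 = (R + √(-2 + R)) + 0 = R + √(-2 + R))
V = -175 + 21*I*√3 (V = 7*(-25 + √(-2 - 25)) = 7*(-25 + √(-27)) = 7*(-25 + 3*I*√3) = -175 + 21*I*√3 ≈ -175.0 + 36.373*I)
V + (-1541 + 53)/(-1987 - 2010) = (-175 + 21*I*√3) + (-1541 + 53)/(-1987 - 2010) = (-175 + 21*I*√3) - 1488/(-3997) = (-175 + 21*I*√3) - 1488*(-1/3997) = (-175 + 21*I*√3) + 1488/3997 = -697987/3997 + 21*I*√3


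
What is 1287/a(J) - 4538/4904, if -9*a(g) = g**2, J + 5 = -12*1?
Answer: -29057257/708628 ≈ -41.005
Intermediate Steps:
J = -17 (J = -5 - 12*1 = -5 - 12 = -17)
a(g) = -g**2/9
1287/a(J) - 4538/4904 = 1287/((-1/9*(-17)**2)) - 4538/4904 = 1287/((-1/9*289)) - 4538*1/4904 = 1287/(-289/9) - 2269/2452 = 1287*(-9/289) - 2269/2452 = -11583/289 - 2269/2452 = -29057257/708628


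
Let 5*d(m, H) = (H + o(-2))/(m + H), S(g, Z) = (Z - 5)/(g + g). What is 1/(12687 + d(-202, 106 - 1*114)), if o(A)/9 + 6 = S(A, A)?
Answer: 840/10657117 ≈ 7.8821e-5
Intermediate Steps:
S(g, Z) = (-5 + Z)/(2*g) (S(g, Z) = (-5 + Z)/((2*g)) = (-5 + Z)*(1/(2*g)) = (-5 + Z)/(2*g))
o(A) = -54 + 9*(-5 + A)/(2*A) (o(A) = -54 + 9*((-5 + A)/(2*A)) = -54 + 9*(-5 + A)/(2*A))
d(m, H) = (-153/4 + H)/(5*(H + m)) (d(m, H) = ((H + (9/2)*(-5 - 11*(-2))/(-2))/(m + H))/5 = ((H + (9/2)*(-½)*(-5 + 22))/(H + m))/5 = ((H + (9/2)*(-½)*17)/(H + m))/5 = ((H - 153/4)/(H + m))/5 = ((-153/4 + H)/(H + m))/5 = (-153/4 + H)/(5*(H + m)))
1/(12687 + d(-202, 106 - 1*114)) = 1/(12687 + (-153/20 + (106 - 1*114)/5)/((106 - 1*114) - 202)) = 1/(12687 + (-153/20 + (106 - 114)/5)/((106 - 114) - 202)) = 1/(12687 + (-153/20 + (⅕)*(-8))/(-8 - 202)) = 1/(12687 + (-153/20 - 8/5)/(-210)) = 1/(12687 - 1/210*(-37/4)) = 1/(12687 + 37/840) = 1/(10657117/840) = 840/10657117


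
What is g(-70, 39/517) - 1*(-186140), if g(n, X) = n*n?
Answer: 191040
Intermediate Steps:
g(n, X) = n**2
g(-70, 39/517) - 1*(-186140) = (-70)**2 - 1*(-186140) = 4900 + 186140 = 191040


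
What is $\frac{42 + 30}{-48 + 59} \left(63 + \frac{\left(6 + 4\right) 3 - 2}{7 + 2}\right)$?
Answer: $\frac{4760}{11} \approx 432.73$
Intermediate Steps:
$\frac{42 + 30}{-48 + 59} \left(63 + \frac{\left(6 + 4\right) 3 - 2}{7 + 2}\right) = \frac{72}{11} \left(63 + \frac{10 \cdot 3 - 2}{9}\right) = 72 \cdot \frac{1}{11} \left(63 + \frac{30 - 2}{9}\right) = \frac{72 \left(63 + \frac{1}{9} \cdot 28\right)}{11} = \frac{72 \left(63 + \frac{28}{9}\right)}{11} = \frac{72}{11} \cdot \frac{595}{9} = \frac{4760}{11}$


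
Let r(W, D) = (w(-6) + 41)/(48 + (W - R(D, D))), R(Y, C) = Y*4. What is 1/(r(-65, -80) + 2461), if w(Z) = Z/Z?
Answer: 101/248575 ≈ 0.00040632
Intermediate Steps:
R(Y, C) = 4*Y
w(Z) = 1
r(W, D) = 42/(48 + W - 4*D) (r(W, D) = (1 + 41)/(48 + (W - 4*D)) = 42/(48 + (W - 4*D)) = 42/(48 + W - 4*D))
1/(r(-65, -80) + 2461) = 1/(42/(48 - 65 - 4*(-80)) + 2461) = 1/(42/(48 - 65 + 320) + 2461) = 1/(42/303 + 2461) = 1/(42*(1/303) + 2461) = 1/(14/101 + 2461) = 1/(248575/101) = 101/248575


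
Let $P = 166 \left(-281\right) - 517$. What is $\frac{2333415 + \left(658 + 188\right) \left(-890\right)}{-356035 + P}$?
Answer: $- \frac{1580475}{403198} \approx -3.9198$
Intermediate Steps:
$P = -47163$ ($P = -46646 - 517 = -47163$)
$\frac{2333415 + \left(658 + 188\right) \left(-890\right)}{-356035 + P} = \frac{2333415 + \left(658 + 188\right) \left(-890\right)}{-356035 - 47163} = \frac{2333415 + 846 \left(-890\right)}{-403198} = \left(2333415 - 752940\right) \left(- \frac{1}{403198}\right) = 1580475 \left(- \frac{1}{403198}\right) = - \frac{1580475}{403198}$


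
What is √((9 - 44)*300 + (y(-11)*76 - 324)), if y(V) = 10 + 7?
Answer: 2*I*√2383 ≈ 97.632*I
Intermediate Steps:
y(V) = 17
√((9 - 44)*300 + (y(-11)*76 - 324)) = √((9 - 44)*300 + (17*76 - 324)) = √(-35*300 + (1292 - 324)) = √(-10500 + 968) = √(-9532) = 2*I*√2383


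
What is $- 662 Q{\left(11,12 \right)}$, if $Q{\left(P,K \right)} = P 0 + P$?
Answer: $-7282$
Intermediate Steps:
$Q{\left(P,K \right)} = P$ ($Q{\left(P,K \right)} = 0 + P = P$)
$- 662 Q{\left(11,12 \right)} = \left(-662\right) 11 = -7282$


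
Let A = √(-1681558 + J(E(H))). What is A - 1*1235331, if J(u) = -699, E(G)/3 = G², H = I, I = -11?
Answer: -1235331 + I*√1682257 ≈ -1.2353e+6 + 1297.0*I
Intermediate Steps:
H = -11
E(G) = 3*G²
A = I*√1682257 (A = √(-1681558 - 699) = √(-1682257) = I*√1682257 ≈ 1297.0*I)
A - 1*1235331 = I*√1682257 - 1*1235331 = I*√1682257 - 1235331 = -1235331 + I*√1682257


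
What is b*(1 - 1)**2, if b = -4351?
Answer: 0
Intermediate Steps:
b*(1 - 1)**2 = -4351*(1 - 1)**2 = -4351*0**2 = -4351*0 = 0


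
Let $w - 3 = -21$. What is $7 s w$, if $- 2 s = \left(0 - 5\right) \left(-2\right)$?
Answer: $630$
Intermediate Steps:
$w = -18$ ($w = 3 - 21 = -18$)
$s = -5$ ($s = - \frac{\left(0 - 5\right) \left(-2\right)}{2} = - \frac{\left(-5\right) \left(-2\right)}{2} = \left(- \frac{1}{2}\right) 10 = -5$)
$7 s w = 7 \left(-5\right) \left(-18\right) = \left(-35\right) \left(-18\right) = 630$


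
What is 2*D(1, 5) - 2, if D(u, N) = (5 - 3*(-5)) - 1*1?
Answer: 36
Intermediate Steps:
D(u, N) = 19 (D(u, N) = (5 + 15) - 1 = 20 - 1 = 19)
2*D(1, 5) - 2 = 2*19 - 2 = 38 - 2 = 36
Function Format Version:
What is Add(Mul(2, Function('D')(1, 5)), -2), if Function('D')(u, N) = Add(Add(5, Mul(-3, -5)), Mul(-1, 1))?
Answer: 36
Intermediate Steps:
Function('D')(u, N) = 19 (Function('D')(u, N) = Add(Add(5, 15), -1) = Add(20, -1) = 19)
Add(Mul(2, Function('D')(1, 5)), -2) = Add(Mul(2, 19), -2) = Add(38, -2) = 36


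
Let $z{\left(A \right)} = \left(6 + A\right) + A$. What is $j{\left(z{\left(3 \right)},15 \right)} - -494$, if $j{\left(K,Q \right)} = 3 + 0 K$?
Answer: $497$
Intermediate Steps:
$z{\left(A \right)} = 6 + 2 A$
$j{\left(K,Q \right)} = 3$ ($j{\left(K,Q \right)} = 3 + 0 = 3$)
$j{\left(z{\left(3 \right)},15 \right)} - -494 = 3 - -494 = 3 + 494 = 497$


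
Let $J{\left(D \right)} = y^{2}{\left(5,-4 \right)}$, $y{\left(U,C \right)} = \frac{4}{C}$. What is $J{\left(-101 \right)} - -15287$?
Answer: $15288$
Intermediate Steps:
$J{\left(D \right)} = 1$ ($J{\left(D \right)} = \left(\frac{4}{-4}\right)^{2} = \left(4 \left(- \frac{1}{4}\right)\right)^{2} = \left(-1\right)^{2} = 1$)
$J{\left(-101 \right)} - -15287 = 1 - -15287 = 1 + 15287 = 15288$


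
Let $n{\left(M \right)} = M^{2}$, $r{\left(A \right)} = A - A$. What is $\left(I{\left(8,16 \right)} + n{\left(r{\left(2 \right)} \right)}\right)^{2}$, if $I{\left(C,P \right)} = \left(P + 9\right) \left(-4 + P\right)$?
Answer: $90000$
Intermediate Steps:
$r{\left(A \right)} = 0$
$I{\left(C,P \right)} = \left(-4 + P\right) \left(9 + P\right)$ ($I{\left(C,P \right)} = \left(9 + P\right) \left(-4 + P\right) = \left(-4 + P\right) \left(9 + P\right)$)
$\left(I{\left(8,16 \right)} + n{\left(r{\left(2 \right)} \right)}\right)^{2} = \left(\left(-36 + 16^{2} + 5 \cdot 16\right) + 0^{2}\right)^{2} = \left(\left(-36 + 256 + 80\right) + 0\right)^{2} = \left(300 + 0\right)^{2} = 300^{2} = 90000$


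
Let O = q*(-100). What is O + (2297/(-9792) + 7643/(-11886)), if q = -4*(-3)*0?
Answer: -17023733/19397952 ≈ -0.87760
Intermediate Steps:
q = 0 (q = 12*0 = 0)
O = 0 (O = 0*(-100) = 0)
O + (2297/(-9792) + 7643/(-11886)) = 0 + (2297/(-9792) + 7643/(-11886)) = 0 + (2297*(-1/9792) + 7643*(-1/11886)) = 0 + (-2297/9792 - 7643/11886) = 0 - 17023733/19397952 = -17023733/19397952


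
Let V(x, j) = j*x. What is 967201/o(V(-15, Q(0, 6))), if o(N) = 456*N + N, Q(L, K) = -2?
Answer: 967201/13710 ≈ 70.547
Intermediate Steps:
o(N) = 457*N
967201/o(V(-15, Q(0, 6))) = 967201/((457*(-2*(-15)))) = 967201/((457*30)) = 967201/13710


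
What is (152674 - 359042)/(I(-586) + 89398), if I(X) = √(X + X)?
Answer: -2306110808/999000447 + 51592*I*√293/999000447 ≈ -2.3084 + 0.000884*I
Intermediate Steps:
I(X) = √2*√X (I(X) = √(2*X) = √2*√X)
(152674 - 359042)/(I(-586) + 89398) = (152674 - 359042)/(√2*√(-586) + 89398) = -206368/(√2*(I*√586) + 89398) = -206368/(2*I*√293 + 89398) = -206368/(89398 + 2*I*√293)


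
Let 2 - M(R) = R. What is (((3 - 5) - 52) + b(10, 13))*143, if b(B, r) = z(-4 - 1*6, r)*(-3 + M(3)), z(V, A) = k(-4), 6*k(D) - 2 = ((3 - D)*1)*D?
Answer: -15730/3 ≈ -5243.3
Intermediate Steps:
M(R) = 2 - R
k(D) = ⅓ + D*(3 - D)/6 (k(D) = ⅓ + (((3 - D)*1)*D)/6 = ⅓ + ((3 - D)*D)/6 = ⅓ + (D*(3 - D))/6 = ⅓ + D*(3 - D)/6)
z(V, A) = -13/3 (z(V, A) = ⅓ + (½)*(-4) - ⅙*(-4)² = ⅓ - 2 - ⅙*16 = ⅓ - 2 - 8/3 = -13/3)
b(B, r) = 52/3 (b(B, r) = -13*(-3 + (2 - 1*3))/3 = -13*(-3 + (2 - 3))/3 = -13*(-3 - 1)/3 = -13/3*(-4) = 52/3)
(((3 - 5) - 52) + b(10, 13))*143 = (((3 - 5) - 52) + 52/3)*143 = ((-2 - 52) + 52/3)*143 = (-54 + 52/3)*143 = -110/3*143 = -15730/3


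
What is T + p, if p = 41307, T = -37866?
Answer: 3441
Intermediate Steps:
T + p = -37866 + 41307 = 3441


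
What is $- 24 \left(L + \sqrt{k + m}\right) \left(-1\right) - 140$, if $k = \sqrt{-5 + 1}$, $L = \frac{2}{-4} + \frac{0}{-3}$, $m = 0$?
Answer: $-128 + 24 i \approx -128.0 + 24.0 i$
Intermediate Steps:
$L = - \frac{1}{2}$ ($L = 2 \left(- \frac{1}{4}\right) + 0 \left(- \frac{1}{3}\right) = - \frac{1}{2} + 0 = - \frac{1}{2} \approx -0.5$)
$k = 2 i$ ($k = \sqrt{-4} = 2 i \approx 2.0 i$)
$- 24 \left(L + \sqrt{k + m}\right) \left(-1\right) - 140 = - 24 \left(- \frac{1}{2} + \sqrt{2 i + 0}\right) \left(-1\right) - 140 = - 24 \left(- \frac{1}{2} + \sqrt{2 i}\right) \left(-1\right) - 140 = - 24 \left(- \frac{1}{2} + \left(1 + i\right)\right) \left(-1\right) - 140 = - 24 \left(\frac{1}{2} + i\right) \left(-1\right) - 140 = - 24 \left(- \frac{1}{2} - i\right) - 140 = \left(12 + 24 i\right) - 140 = -128 + 24 i$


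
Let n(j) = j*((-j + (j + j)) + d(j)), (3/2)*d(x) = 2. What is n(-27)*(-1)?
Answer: -693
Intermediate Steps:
d(x) = 4/3 (d(x) = (⅔)*2 = 4/3)
n(j) = j*(4/3 + j) (n(j) = j*((-j + (j + j)) + 4/3) = j*((-j + 2*j) + 4/3) = j*(j + 4/3) = j*(4/3 + j))
n(-27)*(-1) = ((⅓)*(-27)*(4 + 3*(-27)))*(-1) = ((⅓)*(-27)*(4 - 81))*(-1) = ((⅓)*(-27)*(-77))*(-1) = 693*(-1) = -693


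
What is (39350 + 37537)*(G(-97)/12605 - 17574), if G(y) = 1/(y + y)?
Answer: -3304213625977947/2445370 ≈ -1.3512e+9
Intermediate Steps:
G(y) = 1/(2*y)
(39350 + 37537)*(G(-97)/12605 - 17574) = (39350 + 37537)*(((1/2)/(-97))/12605 - 17574) = 76887*(((1/2)*(-1/97))*(1/12605) - 17574) = 76887*(-1/194*1/12605 - 17574) = 76887*(-1/2445370 - 17574) = 76887*(-42974932381/2445370) = -3304213625977947/2445370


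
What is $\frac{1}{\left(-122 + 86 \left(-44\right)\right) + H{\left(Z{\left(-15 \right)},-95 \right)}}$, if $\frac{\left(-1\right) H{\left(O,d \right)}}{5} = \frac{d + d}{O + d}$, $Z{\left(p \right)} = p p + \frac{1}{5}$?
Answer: $- \frac{651}{2538056} \approx -0.0002565$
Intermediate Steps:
$Z{\left(p \right)} = \frac{1}{5} + p^{2}$ ($Z{\left(p \right)} = p^{2} + \frac{1}{5} = \frac{1}{5} + p^{2}$)
$H{\left(O,d \right)} = - \frac{10 d}{O + d}$ ($H{\left(O,d \right)} = - 5 \frac{d + d}{O + d} = - 5 \frac{2 d}{O + d} = - \frac{10 d}{O + d}$)
$\frac{1}{\left(-122 + 86 \left(-44\right)\right) + H{\left(Z{\left(-15 \right)},-95 \right)}} = \frac{1}{\left(-122 + 86 \left(-44\right)\right) - - \frac{950}{\left(\frac{1}{5} + \left(-15\right)^{2}\right) - 95}} = \frac{1}{\left(-122 - 3784\right) - - \frac{950}{\left(\frac{1}{5} + 225\right) - 95}} = \frac{1}{-3906 - - \frac{950}{\frac{1126}{5} - 95}} = \frac{1}{-3906 - - \frac{950}{\frac{651}{5}}} = \frac{1}{-3906 - \left(-950\right) \frac{5}{651}} = \frac{1}{-3906 + \frac{4750}{651}} = \frac{1}{- \frac{2538056}{651}} = - \frac{651}{2538056}$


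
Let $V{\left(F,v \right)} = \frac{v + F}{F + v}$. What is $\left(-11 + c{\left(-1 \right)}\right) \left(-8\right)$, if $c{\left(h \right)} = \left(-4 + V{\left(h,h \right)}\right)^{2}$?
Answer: $16$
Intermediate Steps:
$V{\left(F,v \right)} = 1$ ($V{\left(F,v \right)} = \frac{F + v}{F + v} = 1$)
$c{\left(h \right)} = 9$ ($c{\left(h \right)} = \left(-4 + 1\right)^{2} = \left(-3\right)^{2} = 9$)
$\left(-11 + c{\left(-1 \right)}\right) \left(-8\right) = \left(-11 + 9\right) \left(-8\right) = \left(-2\right) \left(-8\right) = 16$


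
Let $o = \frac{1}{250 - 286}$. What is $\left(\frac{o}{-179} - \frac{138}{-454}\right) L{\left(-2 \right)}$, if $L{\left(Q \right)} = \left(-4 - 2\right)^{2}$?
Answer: $\frac{444863}{40633} \approx 10.948$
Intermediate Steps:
$o = - \frac{1}{36}$ ($o = \frac{1}{-36} = - \frac{1}{36} \approx -0.027778$)
$L{\left(Q \right)} = 36$ ($L{\left(Q \right)} = \left(-6\right)^{2} = 36$)
$\left(\frac{o}{-179} - \frac{138}{-454}\right) L{\left(-2 \right)} = \left(- \frac{1}{36 \left(-179\right)} - \frac{138}{-454}\right) 36 = \left(\left(- \frac{1}{36}\right) \left(- \frac{1}{179}\right) - - \frac{69}{227}\right) 36 = \left(\frac{1}{6444} + \frac{69}{227}\right) 36 = \frac{444863}{1462788} \cdot 36 = \frac{444863}{40633}$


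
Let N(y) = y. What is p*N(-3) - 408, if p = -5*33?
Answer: 87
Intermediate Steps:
p = -165
p*N(-3) - 408 = -165*(-3) - 408 = 495 - 408 = 87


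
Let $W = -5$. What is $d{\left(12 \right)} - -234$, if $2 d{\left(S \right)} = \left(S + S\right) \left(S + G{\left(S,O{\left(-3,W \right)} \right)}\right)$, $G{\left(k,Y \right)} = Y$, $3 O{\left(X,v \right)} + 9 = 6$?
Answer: $366$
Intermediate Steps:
$O{\left(X,v \right)} = -1$ ($O{\left(X,v \right)} = -3 + \frac{1}{3} \cdot 6 = -3 + 2 = -1$)
$d{\left(S \right)} = S \left(-1 + S\right)$ ($d{\left(S \right)} = \frac{\left(S + S\right) \left(S - 1\right)}{2} = \frac{2 S \left(-1 + S\right)}{2} = S \left(-1 + S\right)$)
$d{\left(12 \right)} - -234 = 12 \left(-1 + 12\right) - -234 = 12 \cdot 11 + 234 = 132 + 234 = 366$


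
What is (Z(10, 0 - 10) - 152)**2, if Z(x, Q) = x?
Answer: 20164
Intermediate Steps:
(Z(10, 0 - 10) - 152)**2 = (10 - 152)**2 = (-142)**2 = 20164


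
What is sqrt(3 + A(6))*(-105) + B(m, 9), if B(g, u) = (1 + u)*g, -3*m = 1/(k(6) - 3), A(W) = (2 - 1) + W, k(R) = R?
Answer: -10/9 - 105*sqrt(10) ≈ -333.15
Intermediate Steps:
A(W) = 1 + W
m = -1/9 (m = -1/(3*(6 - 3)) = -1/3/3 = -1/3*1/3 = -1/9 ≈ -0.11111)
B(g, u) = g*(1 + u)
sqrt(3 + A(6))*(-105) + B(m, 9) = sqrt(3 + (1 + 6))*(-105) - (1 + 9)/9 = sqrt(3 + 7)*(-105) - 1/9*10 = sqrt(10)*(-105) - 10/9 = -105*sqrt(10) - 10/9 = -10/9 - 105*sqrt(10)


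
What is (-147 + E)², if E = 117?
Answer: 900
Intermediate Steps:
(-147 + E)² = (-147 + 117)² = (-30)² = 900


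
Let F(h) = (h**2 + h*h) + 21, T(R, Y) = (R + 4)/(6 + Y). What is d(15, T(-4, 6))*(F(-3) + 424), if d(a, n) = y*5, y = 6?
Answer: 13890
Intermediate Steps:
T(R, Y) = (4 + R)/(6 + Y)
d(a, n) = 30 (d(a, n) = 6*5 = 30)
F(h) = 21 + 2*h**2 (F(h) = (h**2 + h**2) + 21 = 2*h**2 + 21 = 21 + 2*h**2)
d(15, T(-4, 6))*(F(-3) + 424) = 30*((21 + 2*(-3)**2) + 424) = 30*((21 + 2*9) + 424) = 30*((21 + 18) + 424) = 30*(39 + 424) = 30*463 = 13890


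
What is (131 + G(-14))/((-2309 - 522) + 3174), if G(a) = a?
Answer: 117/343 ≈ 0.34111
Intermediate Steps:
(131 + G(-14))/((-2309 - 522) + 3174) = (131 - 14)/((-2309 - 522) + 3174) = 117/(-2831 + 3174) = 117/343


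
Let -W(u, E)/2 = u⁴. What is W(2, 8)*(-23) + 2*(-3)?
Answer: 730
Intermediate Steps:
W(u, E) = -2*u⁴
W(2, 8)*(-23) + 2*(-3) = -2*2⁴*(-23) + 2*(-3) = -2*16*(-23) - 6 = -32*(-23) - 6 = 736 - 6 = 730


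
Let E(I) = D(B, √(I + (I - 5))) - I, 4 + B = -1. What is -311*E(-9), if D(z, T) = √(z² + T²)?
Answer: -2799 - 311*√2 ≈ -3238.8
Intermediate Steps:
B = -5 (B = -4 - 1 = -5)
D(z, T) = √(T² + z²)
E(I) = √(20 + 2*I) - I (E(I) = √((√(I + (I - 5)))² + (-5)²) - I = √((√(I + (-5 + I)))² + 25) - I = √((√(-5 + 2*I))² + 25) - I = √((-5 + 2*I) + 25) - I = √(20 + 2*I) - I)
-311*E(-9) = -311*(√(20 + 2*(-9)) - 1*(-9)) = -311*(√(20 - 18) + 9) = -311*(√2 + 9) = -311*(9 + √2) = -2799 - 311*√2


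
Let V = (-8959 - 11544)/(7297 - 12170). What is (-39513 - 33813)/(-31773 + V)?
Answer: 178658799/77404663 ≈ 2.3081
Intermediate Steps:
V = 20503/4873 (V = -20503/(-4873) = -20503*(-1/4873) = 20503/4873 ≈ 4.2075)
(-39513 - 33813)/(-31773 + V) = (-39513 - 33813)/(-31773 + 20503/4873) = -73326/(-154809326/4873) = -73326*(-4873/154809326) = 178658799/77404663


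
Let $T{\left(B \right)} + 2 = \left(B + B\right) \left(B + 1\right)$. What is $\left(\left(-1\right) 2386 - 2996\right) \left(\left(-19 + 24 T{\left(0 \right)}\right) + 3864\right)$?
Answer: $-20435454$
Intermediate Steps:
$T{\left(B \right)} = -2 + 2 B \left(1 + B\right)$ ($T{\left(B \right)} = -2 + \left(B + B\right) \left(B + 1\right) = -2 + 2 B \left(1 + B\right)$)
$\left(\left(-1\right) 2386 - 2996\right) \left(\left(-19 + 24 T{\left(0 \right)}\right) + 3864\right) = \left(\left(-1\right) 2386 - 2996\right) \left(\left(-19 + 24 \left(-2 + 2 \cdot 0 + 2 \cdot 0^{2}\right)\right) + 3864\right) = \left(-2386 - 2996\right) \left(\left(-19 + 24 \left(-2 + 0 + 2 \cdot 0\right)\right) + 3864\right) = - 5382 \left(\left(-19 + 24 \left(-2 + 0 + 0\right)\right) + 3864\right) = - 5382 \left(\left(-19 + 24 \left(-2\right)\right) + 3864\right) = - 5382 \left(\left(-19 - 48\right) + 3864\right) = - 5382 \left(-67 + 3864\right) = \left(-5382\right) 3797 = -20435454$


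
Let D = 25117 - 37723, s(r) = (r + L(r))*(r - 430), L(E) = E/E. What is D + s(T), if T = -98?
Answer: 38610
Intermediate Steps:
L(E) = 1
s(r) = (1 + r)*(-430 + r) (s(r) = (r + 1)*(r - 430) = (1 + r)*(-430 + r))
D = -12606
D + s(T) = -12606 + (-430 + (-98)² - 429*(-98)) = -12606 + (-430 + 9604 + 42042) = -12606 + 51216 = 38610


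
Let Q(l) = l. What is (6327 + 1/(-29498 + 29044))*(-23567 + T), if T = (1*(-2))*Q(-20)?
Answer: -67580295839/454 ≈ -1.4886e+8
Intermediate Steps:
T = 40 (T = (1*(-2))*(-20) = -2*(-20) = 40)
(6327 + 1/(-29498 + 29044))*(-23567 + T) = (6327 + 1/(-29498 + 29044))*(-23567 + 40) = (6327 + 1/(-454))*(-23527) = (6327 - 1/454)*(-23527) = (2872457/454)*(-23527) = -67580295839/454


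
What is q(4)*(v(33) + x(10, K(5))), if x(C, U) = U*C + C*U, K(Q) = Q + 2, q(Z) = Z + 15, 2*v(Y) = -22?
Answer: 2451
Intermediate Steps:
v(Y) = -11 (v(Y) = (1/2)*(-22) = -11)
q(Z) = 15 + Z
K(Q) = 2 + Q
x(C, U) = 2*C*U (x(C, U) = C*U + C*U = 2*C*U)
q(4)*(v(33) + x(10, K(5))) = (15 + 4)*(-11 + 2*10*(2 + 5)) = 19*(-11 + 2*10*7) = 19*(-11 + 140) = 19*129 = 2451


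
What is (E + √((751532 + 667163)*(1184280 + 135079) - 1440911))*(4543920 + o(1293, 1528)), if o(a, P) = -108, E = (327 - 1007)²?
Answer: 2101058668800 + 4543812*√1871766575594 ≈ 8.3176e+12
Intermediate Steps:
E = 462400 (E = (-680)² = 462400)
(E + √((751532 + 667163)*(1184280 + 135079) - 1440911))*(4543920 + o(1293, 1528)) = (462400 + √((751532 + 667163)*(1184280 + 135079) - 1440911))*(4543920 - 108) = (462400 + √(1418695*1319359 - 1440911))*4543812 = (462400 + √(1871768016505 - 1440911))*4543812 = (462400 + √1871766575594)*4543812 = 2101058668800 + 4543812*√1871766575594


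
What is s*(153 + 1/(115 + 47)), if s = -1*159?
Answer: -1313711/54 ≈ -24328.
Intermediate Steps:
s = -159
s*(153 + 1/(115 + 47)) = -159*(153 + 1/(115 + 47)) = -159*(153 + 1/162) = -159*24787/162 = -1313711/54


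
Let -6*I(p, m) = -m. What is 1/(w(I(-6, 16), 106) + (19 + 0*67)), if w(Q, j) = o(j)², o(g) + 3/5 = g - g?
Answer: 25/484 ≈ 0.051653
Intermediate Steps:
I(p, m) = m/6 (I(p, m) = -(-1)*m/6 = m/6)
o(g) = -⅗ (o(g) = -⅗ + (g - g) = -⅗ + 0 = -⅗)
w(Q, j) = 9/25 (w(Q, j) = (-⅗)² = 9/25)
1/(w(I(-6, 16), 106) + (19 + 0*67)) = 1/(9/25 + (19 + 0*67)) = 1/(9/25 + (19 + 0)) = 1/(9/25 + 19) = 1/(484/25) = 25/484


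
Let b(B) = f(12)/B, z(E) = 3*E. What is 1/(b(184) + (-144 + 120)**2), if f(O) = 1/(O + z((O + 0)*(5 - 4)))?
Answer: 8832/5087233 ≈ 0.0017361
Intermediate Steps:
f(O) = 1/(4*O) (f(O) = 1/(O + 3*((O + 0)*(5 - 4))) = 1/(O + 3*(O*1)) = 1/(O + 3*O) = 1/(4*O))
b(B) = 1/(48*B) (b(B) = ((1/4)/12)/B = ((1/4)*(1/12))/B = 1/(48*B))
1/(b(184) + (-144 + 120)**2) = 1/((1/48)/184 + (-144 + 120)**2) = 1/((1/48)*(1/184) + (-24)**2) = 1/(1/8832 + 576) = 1/(5087233/8832) = 8832/5087233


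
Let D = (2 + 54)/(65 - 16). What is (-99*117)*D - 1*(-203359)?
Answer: 1330849/7 ≈ 1.9012e+5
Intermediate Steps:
D = 8/7 (D = 56/49 = 56*(1/49) = 8/7 ≈ 1.1429)
(-99*117)*D - 1*(-203359) = -99*117*(8/7) - 1*(-203359) = -11583*8/7 + 203359 = -92664/7 + 203359 = 1330849/7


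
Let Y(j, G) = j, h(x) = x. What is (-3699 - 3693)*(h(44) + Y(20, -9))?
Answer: -473088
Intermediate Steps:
(-3699 - 3693)*(h(44) + Y(20, -9)) = (-3699 - 3693)*(44 + 20) = -7392*64 = -473088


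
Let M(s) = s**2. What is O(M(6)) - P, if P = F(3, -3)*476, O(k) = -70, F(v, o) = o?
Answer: 1358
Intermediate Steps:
P = -1428 (P = -3*476 = -1428)
O(M(6)) - P = -70 - 1*(-1428) = -70 + 1428 = 1358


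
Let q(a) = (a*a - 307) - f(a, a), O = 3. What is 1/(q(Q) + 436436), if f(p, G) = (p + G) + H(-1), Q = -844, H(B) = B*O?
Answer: 1/1150156 ≈ 8.6945e-7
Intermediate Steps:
H(B) = 3*B (H(B) = B*3 = 3*B)
f(p, G) = -3 + G + p (f(p, G) = (p + G) + 3*(-1) = (G + p) - 3 = -3 + G + p)
q(a) = -304 + a² - 2*a (q(a) = (a*a - 307) - (-3 + a + a) = (a² - 307) - (-3 + 2*a) = (-307 + a²) + (3 - 2*a) = -304 + a² - 2*a)
1/(q(Q) + 436436) = 1/((-304 + (-844)² - 2*(-844)) + 436436) = 1/((-304 + 712336 + 1688) + 436436) = 1/(713720 + 436436) = 1/1150156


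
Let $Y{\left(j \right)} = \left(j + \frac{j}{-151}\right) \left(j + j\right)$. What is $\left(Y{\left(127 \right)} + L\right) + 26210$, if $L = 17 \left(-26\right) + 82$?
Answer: $\frac{8742050}{151} \approx 57894.0$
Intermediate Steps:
$L = -360$ ($L = -442 + 82 = -360$)
$Y{\left(j \right)} = \frac{300 j^{2}}{151}$ ($Y{\left(j \right)} = \left(j + j \left(- \frac{1}{151}\right)\right) 2 j = \left(j - \frac{j}{151}\right) 2 j = \frac{150 j}{151} \cdot 2 j = \frac{300 j^{2}}{151}$)
$\left(Y{\left(127 \right)} + L\right) + 26210 = \left(\frac{300 \cdot 127^{2}}{151} - 360\right) + 26210 = \left(\frac{300}{151} \cdot 16129 - 360\right) + 26210 = \left(\frac{4838700}{151} - 360\right) + 26210 = \frac{4784340}{151} + 26210 = \frac{8742050}{151}$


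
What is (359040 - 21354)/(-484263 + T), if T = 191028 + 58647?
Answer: -56281/39098 ≈ -1.4395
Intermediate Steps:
T = 249675
(359040 - 21354)/(-484263 + T) = (359040 - 21354)/(-484263 + 249675) = 337686/(-234588) = 337686*(-1/234588) = -56281/39098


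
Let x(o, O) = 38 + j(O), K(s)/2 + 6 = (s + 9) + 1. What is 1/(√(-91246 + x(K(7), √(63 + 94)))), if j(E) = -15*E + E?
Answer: -I*√2/(2*√(45604 + 7*√157)) ≈ -0.003308*I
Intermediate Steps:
K(s) = 8 + 2*s (K(s) = -12 + 2*((s + 9) + 1) = -12 + 2*((9 + s) + 1) = -12 + 2*(10 + s) = -12 + (20 + 2*s) = 8 + 2*s)
j(E) = -14*E
x(o, O) = 38 - 14*O
1/(√(-91246 + x(K(7), √(63 + 94)))) = 1/(√(-91246 + (38 - 14*√(63 + 94)))) = 1/(√(-91246 + (38 - 14*√157))) = 1/(√(-91208 - 14*√157)) = (-91208 - 14*√157)^(-½)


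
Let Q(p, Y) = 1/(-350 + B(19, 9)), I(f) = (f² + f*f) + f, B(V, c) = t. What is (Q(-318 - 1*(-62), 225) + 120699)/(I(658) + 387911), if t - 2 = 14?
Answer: 40313465/419001998 ≈ 0.096213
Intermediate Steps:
t = 16 (t = 2 + 14 = 16)
B(V, c) = 16
I(f) = f + 2*f² (I(f) = (f² + f²) + f = 2*f² + f = f + 2*f²)
Q(p, Y) = -1/334 (Q(p, Y) = 1/(-350 + 16) = 1/(-334) = -1/334)
(Q(-318 - 1*(-62), 225) + 120699)/(I(658) + 387911) = (-1/334 + 120699)/(658*(1 + 2*658) + 387911) = 40313465/(334*(658*(1 + 1316) + 387911)) = 40313465/(334*(658*1317 + 387911)) = 40313465/(334*(866586 + 387911)) = (40313465/334)/1254497 = (40313465/334)*(1/1254497) = 40313465/419001998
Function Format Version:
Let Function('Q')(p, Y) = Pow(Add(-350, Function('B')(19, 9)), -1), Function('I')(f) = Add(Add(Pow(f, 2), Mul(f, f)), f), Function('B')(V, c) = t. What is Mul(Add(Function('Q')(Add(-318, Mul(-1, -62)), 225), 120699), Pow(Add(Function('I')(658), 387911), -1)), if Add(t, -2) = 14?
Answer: Rational(40313465, 419001998) ≈ 0.096213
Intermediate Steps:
t = 16 (t = Add(2, 14) = 16)
Function('B')(V, c) = 16
Function('I')(f) = Add(f, Mul(2, Pow(f, 2))) (Function('I')(f) = Add(Add(Pow(f, 2), Pow(f, 2)), f) = Add(Mul(2, Pow(f, 2)), f) = Add(f, Mul(2, Pow(f, 2))))
Function('Q')(p, Y) = Rational(-1, 334) (Function('Q')(p, Y) = Pow(Add(-350, 16), -1) = Pow(-334, -1) = Rational(-1, 334))
Mul(Add(Function('Q')(Add(-318, Mul(-1, -62)), 225), 120699), Pow(Add(Function('I')(658), 387911), -1)) = Mul(Add(Rational(-1, 334), 120699), Pow(Add(Mul(658, Add(1, Mul(2, 658))), 387911), -1)) = Mul(Rational(40313465, 334), Pow(Add(Mul(658, Add(1, 1316)), 387911), -1)) = Mul(Rational(40313465, 334), Pow(Add(Mul(658, 1317), 387911), -1)) = Mul(Rational(40313465, 334), Pow(Add(866586, 387911), -1)) = Mul(Rational(40313465, 334), Pow(1254497, -1)) = Mul(Rational(40313465, 334), Rational(1, 1254497)) = Rational(40313465, 419001998)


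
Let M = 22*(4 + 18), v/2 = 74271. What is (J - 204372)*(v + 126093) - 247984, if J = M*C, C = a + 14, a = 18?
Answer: -51874405324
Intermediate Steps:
v = 148542 (v = 2*74271 = 148542)
C = 32 (C = 18 + 14 = 32)
M = 484 (M = 22*22 = 484)
J = 15488 (J = 484*32 = 15488)
(J - 204372)*(v + 126093) - 247984 = (15488 - 204372)*(148542 + 126093) - 247984 = -188884*274635 - 247984 = -51874157340 - 247984 = -51874405324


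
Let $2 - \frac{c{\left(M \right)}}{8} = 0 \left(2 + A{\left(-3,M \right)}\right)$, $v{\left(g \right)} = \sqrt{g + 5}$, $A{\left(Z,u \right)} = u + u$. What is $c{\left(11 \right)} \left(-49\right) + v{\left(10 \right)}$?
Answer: $-784 + \sqrt{15} \approx -780.13$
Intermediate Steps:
$A{\left(Z,u \right)} = 2 u$
$v{\left(g \right)} = \sqrt{5 + g}$
$c{\left(M \right)} = 16$ ($c{\left(M \right)} = 16 - 8 \cdot 0 \left(2 + 2 M\right) = 16 - 0 = 16 + 0 = 16$)
$c{\left(11 \right)} \left(-49\right) + v{\left(10 \right)} = 16 \left(-49\right) + \sqrt{5 + 10} = -784 + \sqrt{15}$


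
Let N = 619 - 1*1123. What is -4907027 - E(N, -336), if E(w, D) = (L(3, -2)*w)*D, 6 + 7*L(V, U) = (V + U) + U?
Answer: -4737683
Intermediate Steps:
N = -504 (N = 619 - 1123 = -504)
L(V, U) = -6/7 + V/7 + 2*U/7 (L(V, U) = -6/7 + ((V + U) + U)/7 = -6/7 + ((U + V) + U)/7 = -6/7 + (V + 2*U)/7 = -6/7 + (V/7 + 2*U/7) = -6/7 + V/7 + 2*U/7)
E(w, D) = -D*w (E(w, D) = ((-6/7 + (⅐)*3 + (2/7)*(-2))*w)*D = ((-6/7 + 3/7 - 4/7)*w)*D = (-w)*D = -D*w)
-4907027 - E(N, -336) = -4907027 - (-1)*(-336)*(-504) = -4907027 - 1*(-169344) = -4907027 + 169344 = -4737683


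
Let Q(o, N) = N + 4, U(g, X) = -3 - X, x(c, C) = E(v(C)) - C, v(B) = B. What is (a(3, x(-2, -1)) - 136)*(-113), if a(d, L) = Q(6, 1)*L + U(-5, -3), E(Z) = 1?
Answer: 14238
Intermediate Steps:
x(c, C) = 1 - C
Q(o, N) = 4 + N
a(d, L) = 5*L (a(d, L) = (4 + 1)*L + (-3 - 1*(-3)) = 5*L + (-3 + 3) = 5*L + 0 = 5*L)
(a(3, x(-2, -1)) - 136)*(-113) = (5*(1 - 1*(-1)) - 136)*(-113) = (5*(1 + 1) - 136)*(-113) = (5*2 - 136)*(-113) = (10 - 136)*(-113) = -126*(-113) = 14238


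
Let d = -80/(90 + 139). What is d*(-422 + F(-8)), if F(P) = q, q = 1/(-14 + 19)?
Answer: 33744/229 ≈ 147.35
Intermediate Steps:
q = ⅕ (q = 1/5 = ⅕ ≈ 0.20000)
d = -80/229 ≈ -0.34935
F(P) = ⅕
d*(-422 + F(-8)) = -80*(-422 + ⅕)/229 = -80/229*(-2109/5) = 33744/229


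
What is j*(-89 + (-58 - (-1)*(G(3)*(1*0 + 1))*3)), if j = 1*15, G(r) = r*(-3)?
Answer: -2610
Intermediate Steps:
G(r) = -3*r
j = 15
j*(-89 + (-58 - (-1)*(G(3)*(1*0 + 1))*3)) = 15*(-89 + (-58 - (-1)*((-3*3)*(1*0 + 1))*3)) = 15*(-89 + (-58 - (-1)*-9*(0 + 1)*3)) = 15*(-89 + (-58 - (-1)*-9*1*3)) = 15*(-89 + (-58 - (-1)*(-9*3))) = 15*(-89 + (-58 - (-1)*(-27))) = 15*(-89 + (-58 - 1*27)) = 15*(-89 + (-58 - 27)) = 15*(-89 - 85) = 15*(-174) = -2610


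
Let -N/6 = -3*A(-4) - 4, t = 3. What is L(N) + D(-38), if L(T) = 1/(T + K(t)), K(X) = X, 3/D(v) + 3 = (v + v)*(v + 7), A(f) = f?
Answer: -2218/105885 ≈ -0.020947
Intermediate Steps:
D(v) = 3/(-3 + 2*v*(7 + v)) (D(v) = 3/(-3 + (v + v)*(v + 7)) = 3/(-3 + (2*v)*(7 + v)) = 3/(-3 + 2*v*(7 + v)))
N = -48 (N = -6*(-3*(-4) - 4) = -6*(12 - 4) = -6*8 = -48)
L(T) = 1/(3 + T) (L(T) = 1/(T + 3) = 1/(3 + T))
L(N) + D(-38) = 1/(3 - 48) + 3/(-3 + 2*(-38)**2 + 14*(-38)) = 1/(-45) + 3/(-3 + 2*1444 - 532) = -1/45 + 3/(-3 + 2888 - 532) = -1/45 + 3/2353 = -2218/105885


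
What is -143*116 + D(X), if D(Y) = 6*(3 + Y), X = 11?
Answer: -16504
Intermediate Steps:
D(Y) = 18 + 6*Y
-143*116 + D(X) = -143*116 + (18 + 6*11) = -16588 + (18 + 66) = -16588 + 84 = -16504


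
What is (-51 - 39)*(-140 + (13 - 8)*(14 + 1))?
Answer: 5850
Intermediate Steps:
(-51 - 39)*(-140 + (13 - 8)*(14 + 1)) = -90*(-140 + 5*15) = -90*(-140 + 75) = -90*(-65) = 5850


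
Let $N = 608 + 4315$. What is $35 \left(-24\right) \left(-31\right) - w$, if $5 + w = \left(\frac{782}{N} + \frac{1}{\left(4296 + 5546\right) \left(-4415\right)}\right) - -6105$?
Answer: $\frac{4265457299231263}{213916312890} \approx 19940.0$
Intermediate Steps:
$N = 4923$
$w = \frac{1304923488424337}{213916312890}$ ($w = -5 + \left(\left(\frac{782}{4923} + \frac{1}{\left(4296 + 5546\right) \left(-4415\right)}\right) - -6105\right) = -5 + \left(\left(782 \cdot \frac{1}{4923} + \frac{1}{9842} \left(- \frac{1}{4415}\right)\right) + 6105\right) = -5 + \left(\left(\frac{782}{4923} + \frac{1}{9842} \left(- \frac{1}{4415}\right)\right) + 6105\right) = -5 + \left(\left(\frac{782}{4923} - \frac{1}{43452430}\right) + 6105\right) = -5 + \left(\frac{33979795337}{213916312890} + 6105\right) = -5 + \frac{1305993069988787}{213916312890} = \frac{1304923488424337}{213916312890} \approx 6100.2$)
$35 \left(-24\right) \left(-31\right) - w = 35 \left(-24\right) \left(-31\right) - \frac{1304923488424337}{213916312890} = \left(-840\right) \left(-31\right) - \frac{1304923488424337}{213916312890} = 26040 - \frac{1304923488424337}{213916312890} = \frac{4265457299231263}{213916312890}$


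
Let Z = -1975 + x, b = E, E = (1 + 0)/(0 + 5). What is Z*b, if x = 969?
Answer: -1006/5 ≈ -201.20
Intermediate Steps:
E = ⅕ (E = 1/5 = 1*(⅕) = ⅕ ≈ 0.20000)
b = ⅕ ≈ 0.20000
Z = -1006 (Z = -1975 + 969 = -1006)
Z*b = -1006*⅕ = -1006/5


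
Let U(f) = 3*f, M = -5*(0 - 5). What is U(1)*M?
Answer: 75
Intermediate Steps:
M = 25 (M = -(-25) = -5*(-5) = 25)
U(1)*M = (3*1)*25 = 3*25 = 75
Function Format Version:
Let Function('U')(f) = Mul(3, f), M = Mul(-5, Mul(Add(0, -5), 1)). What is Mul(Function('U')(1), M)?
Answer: 75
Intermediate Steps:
M = 25 (M = Mul(-5, Mul(-5, 1)) = Mul(-5, -5) = 25)
Mul(Function('U')(1), M) = Mul(Mul(3, 1), 25) = Mul(3, 25) = 75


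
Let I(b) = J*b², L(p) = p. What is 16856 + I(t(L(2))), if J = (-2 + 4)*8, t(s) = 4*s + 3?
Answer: 18792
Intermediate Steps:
t(s) = 3 + 4*s
J = 16 (J = 2*8 = 16)
I(b) = 16*b²
16856 + I(t(L(2))) = 16856 + 16*(3 + 4*2)² = 16856 + 16*(3 + 8)² = 16856 + 16*11² = 16856 + 16*121 = 16856 + 1936 = 18792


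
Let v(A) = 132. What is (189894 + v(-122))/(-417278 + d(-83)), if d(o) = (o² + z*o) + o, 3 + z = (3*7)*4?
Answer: -21114/46355 ≈ -0.45548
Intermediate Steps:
z = 81 (z = -3 + (3*7)*4 = -3 + 21*4 = -3 + 84 = 81)
d(o) = o² + 82*o (d(o) = (o² + 81*o) + o = o² + 82*o)
(189894 + v(-122))/(-417278 + d(-83)) = (189894 + 132)/(-417278 - 83*(82 - 83)) = 190026/(-417278 - 83*(-1)) = 190026/(-417278 + 83) = 190026/(-417195) = 190026*(-1/417195) = -21114/46355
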